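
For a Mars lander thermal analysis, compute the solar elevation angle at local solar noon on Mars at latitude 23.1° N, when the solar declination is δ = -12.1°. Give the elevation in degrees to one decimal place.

At local noon the hour angle is zero, so the zenith angle equals |φ − δ| = |+23.1° − (-12.100°)| = 35.200°.
Elevation = 90° − 35.200° = 54.8°.

54.8°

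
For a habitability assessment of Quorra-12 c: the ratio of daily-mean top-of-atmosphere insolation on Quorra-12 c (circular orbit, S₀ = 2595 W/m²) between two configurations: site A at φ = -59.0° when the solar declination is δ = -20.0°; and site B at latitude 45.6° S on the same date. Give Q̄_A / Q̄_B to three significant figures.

— Configuration A (φ=-59.0°):
cos H₀ = −tan(-59.0°) tan(-20.000°) = -0.6057, H₀ = 2.2215 rad.
Bracket: H₀ sin φ sin δ + cos φ cos δ sin H₀ = 2.2215×-0.85717×-0.34202 + 0.51504×0.93969×0.79566 = 0.651276 + 0.385082 = 1.036358.
Q̄ = (S₀/π) × [bracket] = (2595/π) × 1.036358 = 856.05 W/m².
— Configuration B (φ=-45.6°):
cos H₀ = −tan(-45.6°) tan(-20.000°) = -0.3717, H₀ = 1.9516 rad.
Bracket: H₀ sin φ sin δ + cos φ cos δ sin H₀ = 1.9516×-0.71447×-0.34202 + 0.69966×0.93969×0.92836 = 0.476899 + 0.610363 = 1.087262.
Q̄ = (S₀/π) × [bracket] = (2595/π) × 1.087262 = 898.09 W/m².
Ratio Q̄_A / Q̄_B = 856.05 / 898.09 = 0.9532.

Q̄_A / Q̄_B ≈ 0.953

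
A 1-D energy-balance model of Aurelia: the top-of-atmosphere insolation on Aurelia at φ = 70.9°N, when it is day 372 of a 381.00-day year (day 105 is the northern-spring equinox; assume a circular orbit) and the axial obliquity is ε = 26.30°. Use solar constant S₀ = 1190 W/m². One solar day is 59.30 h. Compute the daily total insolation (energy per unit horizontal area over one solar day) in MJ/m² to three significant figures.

Solar longitude: λ_s = 360° × (372 − 105)/381.00 = 252.283°.
sin δ = sin 26.30° × sin 252.283° = -0.42206, so δ = -24.965°.
cos H₀ = −tan(+70.9°) tan(-24.965°) = 1.3444 ≥ 1 ⇒ polar night, H₀ = 0 and Q̄ = 0.
Daily total = Q̄ × 59.30 h × 3600 s/h = 0.00 MJ/m².

0.00 MJ/m²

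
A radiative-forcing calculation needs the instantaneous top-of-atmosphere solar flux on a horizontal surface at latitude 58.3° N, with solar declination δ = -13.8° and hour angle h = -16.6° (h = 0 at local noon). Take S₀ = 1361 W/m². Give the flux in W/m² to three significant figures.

389 W/m²

cos θ_z = sin φ sin δ + cos φ cos δ cos h = -0.202947 + 0.489035 = 0.286088.
Flux = S₀ · cos θ_z = 1361 × 0.286088 = 389.4 W/m².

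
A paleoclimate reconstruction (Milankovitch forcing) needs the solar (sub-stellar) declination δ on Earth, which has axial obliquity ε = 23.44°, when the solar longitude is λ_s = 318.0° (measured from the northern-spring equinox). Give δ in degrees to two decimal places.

sin δ = sin ε · sin λ_s = sin 23.44° × sin 318.0° = -0.266172.
δ = arcsin(-0.266172) = -15.44°.

δ = -15.44°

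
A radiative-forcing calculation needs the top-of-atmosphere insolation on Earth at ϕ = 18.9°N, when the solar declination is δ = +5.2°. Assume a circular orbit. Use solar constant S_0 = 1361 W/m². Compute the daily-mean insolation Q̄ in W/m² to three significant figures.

Q̄ ≈ 428 W/m²

cos h₀ = −tan(+18.9°) tan(+5.200°) = -0.0312, h₀ = 1.6020 rad.
Bracket: h₀ sin ϕ sin δ + cos ϕ cos δ sin h₀ = 1.6020×0.32392×0.09063 + 0.94609×0.99588×0.99951 = 0.047030 + 0.941730 = 0.988760.
Q̄ = (S_0/π) × [bracket] = (1361/π) × 0.988760 = 428.4 W/m².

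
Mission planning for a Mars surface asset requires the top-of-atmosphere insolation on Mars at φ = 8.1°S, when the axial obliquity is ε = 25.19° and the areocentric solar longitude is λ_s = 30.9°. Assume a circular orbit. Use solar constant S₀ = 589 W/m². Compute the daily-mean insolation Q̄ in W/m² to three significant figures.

sin δ = sin 25.19° × sin 30.9° = 0.21857, so δ = +12.625°.
cos H₀ = −tan(-8.1°) tan(+12.625°) = 0.0319, H₀ = 1.5389 rad.
Bracket: H₀ sin φ sin δ + cos φ cos δ sin H₀ = 1.5389×-0.14090×0.21857 + 0.99002×0.97582×0.99949 = -0.047393 + 0.965589 = 0.918196.
Q̄ = (S₀/π) × [bracket] = (589/π) × 0.918196 = 172.1 W/m².

Q̄ ≈ 172 W/m²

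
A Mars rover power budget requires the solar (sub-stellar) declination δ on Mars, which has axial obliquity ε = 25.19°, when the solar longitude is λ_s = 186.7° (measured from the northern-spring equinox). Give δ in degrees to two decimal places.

sin δ = sin ε · sin λ_s = sin 25.19° × sin 186.7° = -0.049658.
δ = arcsin(-0.049658) = -2.85°.

δ = -2.85°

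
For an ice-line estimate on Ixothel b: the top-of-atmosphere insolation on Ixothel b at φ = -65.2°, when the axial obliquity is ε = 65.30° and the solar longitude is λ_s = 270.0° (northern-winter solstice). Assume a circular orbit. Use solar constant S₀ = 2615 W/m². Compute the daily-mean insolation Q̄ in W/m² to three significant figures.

Solar declination: sin δ = sin ε · sin λ_s = sin 65.30° × sin 270.0° = -0.90851, so δ = -65.300°.
cos H₀ = −tan(-65.2°) tan(-65.300°) = -4.7053 ≤ −1 ⇒ polar day, H₀ = π.
Bracket: H₀ sin φ sin δ + cos φ cos δ sin H₀ = 3.1416×-0.90778×-0.90851 + 0.41945×0.41787×0.00000 = 2.590963 + 0.000000 = 2.590963.
Q̄ = (S₀/π) × [bracket] = (2615/π) × 2.590963 = 2157 W/m².

Q̄ ≈ 2.16e+03 W/m²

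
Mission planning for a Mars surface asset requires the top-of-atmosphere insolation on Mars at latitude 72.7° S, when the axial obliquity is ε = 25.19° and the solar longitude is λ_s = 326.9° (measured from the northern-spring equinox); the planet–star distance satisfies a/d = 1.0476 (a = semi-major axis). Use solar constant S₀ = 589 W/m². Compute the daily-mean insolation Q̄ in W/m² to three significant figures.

Q̄ ≈ 150 W/m²

Solar declination: sin δ = sin ε · sin λ_s = sin 25.19° × sin 326.9° = -0.23243, so δ = -13.440°.
cos H₀ = −tan(-72.7°) tan(-13.440°) = -0.7673, H₀ = 2.4454 rad.
Bracket: H₀ sin φ sin δ + cos φ cos δ sin H₀ = 2.4454×-0.95476×-0.23243 + 0.29737×0.97261×0.64133 = 0.542671 + 0.185489 = 0.728160.
Inverse-square distance factor (a/d)² = 1.0476² = 1.097466.
Q̄ = (S₀/π) × 1.097466 × [bracket] = (589/π) × 1.097466 × 0.728160 = 149.8 W/m².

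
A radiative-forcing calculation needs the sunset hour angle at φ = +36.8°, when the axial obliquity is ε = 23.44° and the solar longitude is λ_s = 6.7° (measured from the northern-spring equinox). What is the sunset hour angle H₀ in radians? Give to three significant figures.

H₀ = 1.61 rad

Solar declination: sin δ = sin ε · sin λ_s = sin 23.44° × sin 6.7° = 0.04641, so δ = +2.660°.
cos H₀ = −tan φ · tan δ = −tan(+36.8°) × tan(+2.660°) = -0.0348, so H₀ = 1.6056 rad = 91.99°.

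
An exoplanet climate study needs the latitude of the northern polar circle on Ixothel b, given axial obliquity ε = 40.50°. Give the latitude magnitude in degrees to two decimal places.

The polar circle is the lowest latitude that experiences at least one full rotation of continuous daylight at the northern-summer solstice; it lies at |ϕ| = 90° − ε = 90° − 40.50° = 49.50°.

49.50°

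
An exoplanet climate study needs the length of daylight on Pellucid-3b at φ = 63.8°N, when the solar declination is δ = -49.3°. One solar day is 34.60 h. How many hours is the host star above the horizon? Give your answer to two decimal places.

0.00 h

cos H₀ = −tan φ · tan δ = 2.3627 ≥ 1, so the host star never rises (polar night) and H₀ = 0.
Daylight = 2H₀/(2π) × 34.60 h = (0.0000/π) × 34.60 = 0.00 h.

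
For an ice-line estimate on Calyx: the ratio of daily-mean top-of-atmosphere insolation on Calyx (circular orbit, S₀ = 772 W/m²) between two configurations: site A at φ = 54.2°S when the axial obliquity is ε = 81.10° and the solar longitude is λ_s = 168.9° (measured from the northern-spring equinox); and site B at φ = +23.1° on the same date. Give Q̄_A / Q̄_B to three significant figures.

— Configuration A (φ=-54.2°):
Solar declination: sin δ = sin ε · sin λ_s = sin 81.10° × sin 168.9° = 0.19020, so δ = +10.965°.
cos H₀ = −tan(-54.2°) tan(+10.965°) = 0.2686, H₀ = 1.2988 rad.
Bracket: H₀ sin φ sin δ + cos φ cos δ sin H₀ = 1.2988×-0.81106×0.19020 + 0.58496×0.98174×0.96324 = -0.200358 + 0.553168 = 0.352810.
Q̄ = (S₀/π) × [bracket] = (772/π) × 0.352810 = 86.698 W/m².
— Configuration B (φ=+23.1°):
cos H₀ = −tan(+23.1°) tan(+10.965°) = -0.0826, H₀ = 1.6535 rad.
Bracket: H₀ sin φ sin δ + cos φ cos δ sin H₀ = 1.6535×0.39234×0.19020 + 0.91982×0.98174×0.99658 = 0.123389 + 0.899936 = 1.023325.
Q̄ = (S₀/π) × [bracket] = (772/π) × 1.023325 = 251.47 W/m².
Ratio Q̄_A / Q̄_B = 86.698 / 251.47 = 0.3448.

Q̄_A / Q̄_B ≈ 0.345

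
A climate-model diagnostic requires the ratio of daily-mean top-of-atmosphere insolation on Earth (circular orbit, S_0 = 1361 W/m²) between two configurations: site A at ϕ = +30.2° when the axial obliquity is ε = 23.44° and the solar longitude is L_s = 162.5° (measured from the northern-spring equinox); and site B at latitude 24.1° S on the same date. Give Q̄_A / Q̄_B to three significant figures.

Q̄_A / Q̄_B ≈ 1.15

— Configuration A (ϕ=+30.2°):
Solar declination: sin δ = sin ε · sin L_s = sin 23.44° × sin 162.5° = 0.11962, so δ = +6.870°.
cos h₀ = −tan(+30.2°) tan(+6.870°) = -0.0701, h₀ = 1.6410 rad.
Bracket: h₀ sin ϕ sin δ + cos ϕ cos δ sin h₀ = 1.6410×0.50302×0.11962 + 0.86427×0.99282×0.99754 = 0.098741 + 0.855954 = 0.954695.
Q̄ = (S_0/π) × [bracket] = (1361/π) × 0.954695 = 413.59 W/m².
— Configuration B (ϕ=-24.1°):
cos h₀ = −tan(-24.1°) tan(+6.870°) = 0.0539, h₀ = 1.5169 rad.
Bracket: h₀ sin ϕ sin δ + cos ϕ cos δ sin h₀ = 1.5169×-0.40833×0.11962 + 0.91283×0.99282×0.99855 = -0.074092 + 0.904962 = 0.830870.
Q̄ = (S_0/π) × [bracket] = (1361/π) × 0.830870 = 359.95 W/m².
Ratio Q̄_A / Q̄_B = 413.59 / 359.95 = 1.149.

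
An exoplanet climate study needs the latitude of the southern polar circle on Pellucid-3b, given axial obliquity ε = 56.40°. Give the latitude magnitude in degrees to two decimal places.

The polar circle is the lowest latitude that experiences at least one full rotation of continuous darkness at the northern-summer solstice; it lies at |φ| = 90° − ε = 90° − 56.40° = 33.60°.

33.60°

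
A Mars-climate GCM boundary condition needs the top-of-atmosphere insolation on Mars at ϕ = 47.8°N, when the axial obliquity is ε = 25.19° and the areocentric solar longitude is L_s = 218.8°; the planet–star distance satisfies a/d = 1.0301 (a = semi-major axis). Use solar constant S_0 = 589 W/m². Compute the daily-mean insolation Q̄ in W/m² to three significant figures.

sin δ = sin 25.19° × sin 218.8° = -0.26670, so δ = -15.468°.
cos h₀ = −tan(+47.8°) tan(-15.468°) = 0.3052, h₀ = 1.2607 rad.
Bracket: h₀ sin ϕ sin δ + cos ϕ cos δ sin h₀ = 1.2607×0.74080×-0.26670 + 0.67172×0.96378×0.95230 = -0.249078 + 0.616510 = 0.367432.
Inverse-square distance factor (a/d)² = 1.0301² = 1.061106.
Q̄ = (S_0/π) × 1.061106 × [bracket] = (589/π) × 1.061106 × 0.367432 = 73.10 W/m².

Q̄ ≈ 73.1 W/m²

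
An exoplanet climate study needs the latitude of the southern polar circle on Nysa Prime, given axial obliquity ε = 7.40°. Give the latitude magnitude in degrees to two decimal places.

The polar circle is the lowest latitude that experiences at least one full rotation of continuous darkness at the northern-summer solstice; it lies at |ϕ| = 90° − ε = 90° − 7.40° = 82.60°.

82.60°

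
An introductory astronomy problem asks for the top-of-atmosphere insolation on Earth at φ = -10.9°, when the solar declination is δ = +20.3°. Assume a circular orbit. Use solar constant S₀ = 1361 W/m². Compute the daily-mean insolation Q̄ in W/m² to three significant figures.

Q̄ ≈ 355 W/m²

cos H₀ = −tan(-10.9°) tan(+20.300°) = 0.0712, H₀ = 1.4995 rad.
Bracket: H₀ sin φ sin δ + cos φ cos δ sin H₀ = 1.4995×-0.18910×0.34694 + 0.98196×0.93789×0.99746 = -0.098377 + 0.918631 = 0.820254.
Q̄ = (S₀/π) × [bracket] = (1361/π) × 0.820254 = 355.4 W/m².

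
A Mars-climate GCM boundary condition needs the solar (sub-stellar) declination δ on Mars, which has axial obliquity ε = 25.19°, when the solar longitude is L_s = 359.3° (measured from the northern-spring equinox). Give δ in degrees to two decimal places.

sin δ = sin ε · sin L_s = sin 25.19° × sin 359.3° = -0.005200.
δ = arcsin(-0.005200) = -0.30°.

δ = -0.30°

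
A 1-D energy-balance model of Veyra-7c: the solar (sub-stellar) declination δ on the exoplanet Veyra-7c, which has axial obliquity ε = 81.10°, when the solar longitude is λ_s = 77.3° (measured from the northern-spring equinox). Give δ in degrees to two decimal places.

δ = +74.53°

sin δ = sin ε · sin λ_s = sin 81.10° × sin 77.3° = 0.963789.
δ = arcsin(0.963789) = +74.53°.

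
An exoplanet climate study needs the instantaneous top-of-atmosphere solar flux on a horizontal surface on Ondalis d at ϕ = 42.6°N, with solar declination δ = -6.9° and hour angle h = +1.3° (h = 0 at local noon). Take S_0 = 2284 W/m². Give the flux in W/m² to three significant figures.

1.48e+03 W/m²

cos θ_z = sin ϕ sin δ + cos ϕ cos δ cos h = -0.081318 + 0.730578 = 0.649260.
Flux = S_0 · cos θ_z = 2284 × 0.649260 = 1483 W/m².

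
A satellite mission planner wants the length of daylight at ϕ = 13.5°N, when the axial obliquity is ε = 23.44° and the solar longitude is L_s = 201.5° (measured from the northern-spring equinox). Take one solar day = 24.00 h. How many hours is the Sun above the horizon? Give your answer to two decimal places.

11.73 h

Solar declination: sin δ = sin ε · sin L_s = sin 23.44° × sin 201.5° = -0.14579, so δ = -8.383°.
cos h₀ = −tan ϕ · tan δ = −tan(+13.5°) × tan(-8.383°) = 0.0354, so h₀ = 1.5354 rad = 87.97°.
Daylight = 2h₀/(2π) × 24.00 h = (1.5354/π) × 24.00 = 11.73 h.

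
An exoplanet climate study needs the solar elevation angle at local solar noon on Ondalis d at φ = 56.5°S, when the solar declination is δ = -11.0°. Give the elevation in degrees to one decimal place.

44.5°

At local noon the hour angle is zero, so the zenith angle equals |φ − δ| = |-56.5° − (-11.000°)| = 45.500°.
Elevation = 90° − 45.500° = 44.5°.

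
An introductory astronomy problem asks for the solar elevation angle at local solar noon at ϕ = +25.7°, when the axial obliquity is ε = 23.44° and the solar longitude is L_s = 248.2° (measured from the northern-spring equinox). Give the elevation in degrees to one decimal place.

Solar declination: sin δ = sin ε · sin L_s = sin 23.44° × sin 248.2° = -0.36934, so δ = -21.675°.
At local noon the hour angle is zero, so the zenith angle equals |ϕ − δ| = |+25.7° − (-21.675°)| = 47.375°.
Elevation = 90° − 47.375° = 42.6°.

42.6°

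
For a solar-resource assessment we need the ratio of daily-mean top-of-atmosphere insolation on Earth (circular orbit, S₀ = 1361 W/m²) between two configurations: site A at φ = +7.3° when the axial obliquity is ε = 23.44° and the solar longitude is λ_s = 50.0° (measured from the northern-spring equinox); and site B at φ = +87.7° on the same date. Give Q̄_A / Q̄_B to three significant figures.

Q̄_A / Q̄_B ≈ 1.05

— Configuration A (φ=+7.3°):
Solar declination: sin δ = sin ε · sin λ_s = sin 23.44° × sin 50.0° = 0.30472, so δ = +17.742°.
cos H₀ = −tan(+7.3°) tan(+17.742°) = -0.0410, H₀ = 1.6118 rad.
Bracket: H₀ sin φ sin δ + cos φ cos δ sin H₀ = 1.6118×0.12706×0.30472 + 0.99189×0.95244×0.99916 = 0.062405 + 0.943922 = 1.006327.
Q̄ = (S₀/π) × [bracket] = (1361/π) × 1.006327 = 435.96 W/m².
— Configuration B (φ=+87.7°):
cos H₀ = −tan(+87.7°) tan(+17.742°) = -7.9658 ≤ −1 ⇒ polar day, H₀ = π.
Bracket: H₀ sin φ sin δ + cos φ cos δ sin H₀ = 3.1416×0.99919×0.30472 + 0.04013×0.95244×0.00000 = 0.956533 + 0.000000 = 0.956533.
Q̄ = (S₀/π) × [bracket] = (1361/π) × 0.956533 = 414.39 W/m².
Ratio Q̄_A / Q̄_B = 435.96 / 414.39 = 1.052.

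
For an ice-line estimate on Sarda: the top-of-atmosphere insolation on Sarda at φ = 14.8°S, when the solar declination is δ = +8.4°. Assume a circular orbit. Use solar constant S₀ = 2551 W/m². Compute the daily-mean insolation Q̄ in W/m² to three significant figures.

Q̄ ≈ 730 W/m²

cos H₀ = −tan(-14.8°) tan(+8.400°) = 0.0390, H₀ = 1.5318 rad.
Bracket: H₀ sin φ sin δ + cos φ cos δ sin H₀ = 1.5318×-0.25545×0.14608 + 0.96682×0.98927×0.99924 = -0.057161 + 0.955719 = 0.898558.
Q̄ = (S₀/π) × [bracket] = (2551/π) × 0.898558 = 729.6 W/m².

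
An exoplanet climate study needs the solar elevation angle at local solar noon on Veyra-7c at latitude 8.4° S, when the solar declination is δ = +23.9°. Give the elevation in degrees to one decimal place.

57.7°

At local noon the hour angle is zero, so the zenith angle equals |φ − δ| = |-8.4° − (+23.900°)| = 32.300°.
Elevation = 90° − 32.300° = 57.7°.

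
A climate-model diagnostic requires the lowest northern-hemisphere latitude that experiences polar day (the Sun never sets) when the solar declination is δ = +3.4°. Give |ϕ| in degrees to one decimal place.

Polar day requires cos h₀ = −tan ϕ tan δ ≤ −1, i.e. tan ϕ tan δ ≥ 1.
The boundary is |tan ϕ| · |tan δ| = 1, so |ϕ| = 90° − |δ| = 90° − 3.4° = 86.6° in the northern hemisphere.

|ϕ| = 86.6°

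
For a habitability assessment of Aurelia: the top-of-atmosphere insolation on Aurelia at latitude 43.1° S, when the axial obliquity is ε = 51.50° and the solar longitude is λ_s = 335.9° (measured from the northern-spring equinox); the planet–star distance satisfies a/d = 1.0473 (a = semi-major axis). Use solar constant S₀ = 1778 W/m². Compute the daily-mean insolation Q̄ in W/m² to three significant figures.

Solar declination: sin δ = sin ε · sin λ_s = sin 51.50° × sin 335.9° = -0.31956, so δ = -18.636°.
cos H₀ = −tan(-43.1°) tan(-18.636°) = -0.3156, H₀ = 1.8919 rad.
Bracket: H₀ sin φ sin δ + cos φ cos δ sin H₀ = 1.8919×-0.68327×-0.31956 + 0.73016×0.94757×0.94890 = 0.413088 + 0.656523 = 1.069611.
Inverse-square distance factor (a/d)² = 1.0473² = 1.096837.
Q̄ = (S₀/π) × 1.096837 × [bracket] = (1778/π) × 1.096837 × 1.069611 = 664.0 W/m².

Q̄ ≈ 664 W/m²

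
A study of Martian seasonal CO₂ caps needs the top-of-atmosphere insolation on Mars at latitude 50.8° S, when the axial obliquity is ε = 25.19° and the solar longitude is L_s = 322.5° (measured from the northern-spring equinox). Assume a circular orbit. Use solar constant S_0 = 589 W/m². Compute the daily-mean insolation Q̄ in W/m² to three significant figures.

Q̄ ≈ 180 W/m²

Solar declination: sin δ = sin ε · sin L_s = sin 25.19° × sin 322.5° = -0.25910, so δ = -15.017°.
cos h₀ = −tan(-50.8°) tan(-15.017°) = -0.3289, h₀ = 1.9060 rad.
Bracket: h₀ sin ϕ sin δ + cos ϕ cos δ sin h₀ = 1.9060×-0.77494×-0.25910 + 0.63203×0.96585×0.94436 = 0.382700 + 0.576481 = 0.959181.
Q̄ = (S_0/π) × [bracket] = (589/π) × 0.959181 = 179.8 W/m².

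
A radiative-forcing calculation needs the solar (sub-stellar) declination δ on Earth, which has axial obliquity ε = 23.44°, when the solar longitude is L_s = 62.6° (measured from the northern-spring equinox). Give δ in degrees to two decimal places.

sin δ = sin ε · sin L_s = sin 23.44° × sin 62.6° = 0.353163.
δ = arcsin(0.353163) = +20.68°.

δ = +20.68°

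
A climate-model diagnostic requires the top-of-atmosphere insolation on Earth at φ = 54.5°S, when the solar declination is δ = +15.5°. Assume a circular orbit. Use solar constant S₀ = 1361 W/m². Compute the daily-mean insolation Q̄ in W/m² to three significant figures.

cos H₀ = −tan(-54.5°) tan(+15.500°) = 0.3888, H₀ = 1.1715 rad.
Bracket: H₀ sin φ sin δ + cos φ cos δ sin H₀ = 1.1715×-0.81412×0.26724 + 0.58070×0.96363×0.92132 = -0.254878 + 0.515552 = 0.260674.
Q̄ = (S₀/π) × [bracket] = (1361/π) × 0.260674 = 112.9 W/m².

Q̄ ≈ 113 W/m²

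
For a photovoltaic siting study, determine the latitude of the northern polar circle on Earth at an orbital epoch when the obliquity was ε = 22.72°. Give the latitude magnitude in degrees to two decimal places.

67.28°

The polar circle is the lowest latitude that experiences at least one full rotation of continuous daylight at the northern-summer solstice; it lies at |ϕ| = 90° − ε = 90° − 22.72° = 67.28°.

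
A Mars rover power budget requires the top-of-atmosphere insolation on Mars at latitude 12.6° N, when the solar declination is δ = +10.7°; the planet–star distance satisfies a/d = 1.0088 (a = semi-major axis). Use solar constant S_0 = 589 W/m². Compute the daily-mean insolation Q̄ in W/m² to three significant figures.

Q̄ ≈ 195 W/m²

cos h₀ = −tan(+12.6°) tan(+10.700°) = -0.0422, h₀ = 1.6130 rad.
Bracket: h₀ sin ϕ sin δ + cos ϕ cos δ sin h₀ = 1.6130×0.21814×0.18567 + 0.97592×0.98261×0.99911 = 0.065330 + 0.958095 = 1.023425.
Inverse-square distance factor (a/d)² = 1.0088² = 1.017677.
Q̄ = (S_0/π) × 1.017677 × [bracket] = (589/π) × 1.017677 × 1.023425 = 195.3 W/m².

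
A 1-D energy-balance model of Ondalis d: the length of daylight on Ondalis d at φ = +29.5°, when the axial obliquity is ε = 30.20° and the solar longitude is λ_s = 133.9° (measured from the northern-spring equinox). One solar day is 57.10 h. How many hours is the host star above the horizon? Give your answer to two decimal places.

Solar declination: sin δ = sin ε · sin λ_s = sin 30.20° × sin 133.9° = 0.36245, so δ = +21.251°.
cos H₀ = −tan φ · tan δ = −tan(+29.5°) × tan(+21.251°) = -0.2200, so H₀ = 1.7926 rad = 102.71°.
Daylight = 2H₀/(2π) × 57.10 h = (1.7926/π) × 57.10 = 32.58 h.

32.58 h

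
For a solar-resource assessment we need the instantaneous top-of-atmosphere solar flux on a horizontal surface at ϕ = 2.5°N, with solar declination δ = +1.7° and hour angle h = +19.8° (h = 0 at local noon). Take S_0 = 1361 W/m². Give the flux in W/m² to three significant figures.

1.28e+03 W/m²

cos θ_z = sin ϕ sin δ + cos ϕ cos δ cos h = 0.001294 + 0.939572 = 0.940866.
Flux = S_0 · cos θ_z = 1361 × 0.940866 = 1281 W/m².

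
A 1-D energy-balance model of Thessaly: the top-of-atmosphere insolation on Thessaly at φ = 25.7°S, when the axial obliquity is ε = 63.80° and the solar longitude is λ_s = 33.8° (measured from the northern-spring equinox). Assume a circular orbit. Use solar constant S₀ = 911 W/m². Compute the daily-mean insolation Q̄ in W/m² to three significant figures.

Solar declination: sin δ = sin ε · sin λ_s = sin 63.80° × sin 33.8° = 0.49914, so δ = +29.943°.
cos H₀ = −tan(-25.7°) tan(+29.943°) = 0.2772, H₀ = 1.2899 rad.
Bracket: H₀ sin φ sin δ + cos φ cos δ sin H₀ = 1.2899×-0.43366×0.49914 + 0.90108×0.86652×0.96081 = -0.279208 + 0.750204 = 0.470996.
Q̄ = (S₀/π) × [bracket] = (911/π) × 0.470996 = 136.6 W/m².

Q̄ ≈ 137 W/m²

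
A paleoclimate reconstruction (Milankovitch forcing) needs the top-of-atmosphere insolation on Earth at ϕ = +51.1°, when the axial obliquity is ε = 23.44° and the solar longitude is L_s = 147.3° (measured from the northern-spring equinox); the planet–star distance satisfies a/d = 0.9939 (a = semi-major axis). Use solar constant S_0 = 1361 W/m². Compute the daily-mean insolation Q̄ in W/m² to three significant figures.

Q̄ ≈ 385 W/m²

Solar declination: sin δ = sin ε · sin L_s = sin 23.44° × sin 147.3° = 0.21490, so δ = +12.410°.
cos h₀ = −tan(+51.1°) tan(+12.410°) = -0.2727, h₀ = 1.8470 rad.
Bracket: h₀ sin ϕ sin δ + cos ϕ cos δ sin h₀ = 1.8470×0.77824×0.21490 + 0.62796×0.97664×0.96210 = 0.308899 + 0.590047 = 0.898946.
Inverse-square distance factor (a/d)² = 0.9939² = 0.987837.
Q̄ = (S_0/π) × 0.987837 × [bracket] = (1361/π) × 0.987837 × 0.898946 = 384.7 W/m².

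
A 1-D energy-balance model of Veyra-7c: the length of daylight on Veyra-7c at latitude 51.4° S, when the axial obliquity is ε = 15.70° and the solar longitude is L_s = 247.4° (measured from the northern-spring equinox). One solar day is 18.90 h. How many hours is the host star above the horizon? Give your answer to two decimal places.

Solar declination: sin δ = sin ε · sin L_s = sin 15.70° × sin 247.4° = -0.24982, so δ = -14.467°.
cos h₀ = −tan ϕ · tan δ = −tan(-51.4°) × tan(-14.467°) = -0.3232, so h₀ = 1.8999 rad = 108.86°.
Daylight = 2h₀/(2π) × 18.90 h = (1.8999/π) × 18.90 = 11.43 h.

11.43 h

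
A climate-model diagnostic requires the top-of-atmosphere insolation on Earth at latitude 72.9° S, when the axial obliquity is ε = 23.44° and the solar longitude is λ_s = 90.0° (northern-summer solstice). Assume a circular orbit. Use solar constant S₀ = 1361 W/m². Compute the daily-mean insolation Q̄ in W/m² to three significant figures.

Solar declination: sin δ = sin ε · sin λ_s = sin 23.44° × sin 90.0° = 0.39779, so δ = +23.440°.
cos H₀ = −tan(-72.9°) tan(+23.440°) = 1.4093 ≥ 1 ⇒ polar night, H₀ = 0 and Q̄ = 0.

Q̄ ≈ 0.00 W/m²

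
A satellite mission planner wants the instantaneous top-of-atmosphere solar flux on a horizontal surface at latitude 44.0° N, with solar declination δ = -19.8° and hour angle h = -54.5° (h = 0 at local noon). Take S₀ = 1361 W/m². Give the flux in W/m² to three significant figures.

215 W/m²

cos θ_z = sin φ sin δ + cos φ cos δ cos h = -0.235307 + 0.393027 = 0.157720.
Flux = S₀ · cos θ_z = 1361 × 0.157720 = 214.7 W/m².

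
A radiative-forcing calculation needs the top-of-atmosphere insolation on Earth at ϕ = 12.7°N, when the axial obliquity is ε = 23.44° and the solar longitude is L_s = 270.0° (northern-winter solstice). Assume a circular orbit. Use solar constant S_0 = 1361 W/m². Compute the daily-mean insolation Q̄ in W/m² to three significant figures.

Solar declination: sin δ = sin ε · sin L_s = sin 23.44° × sin 270.0° = -0.39779, so δ = -23.440°.
cos h₀ = −tan(+12.7°) tan(-23.440°) = 0.0977, h₀ = 1.4729 rad.
Bracket: h₀ sin ϕ sin δ + cos ϕ cos δ sin h₀ = 1.4729×0.21985×-0.39779 + 0.97553×0.91748×0.99522 = -0.128811 + 0.890751 = 0.761940.
Q̄ = (S_0/π) × [bracket] = (1361/π) × 0.761940 = 330.1 W/m².

Q̄ ≈ 330 W/m²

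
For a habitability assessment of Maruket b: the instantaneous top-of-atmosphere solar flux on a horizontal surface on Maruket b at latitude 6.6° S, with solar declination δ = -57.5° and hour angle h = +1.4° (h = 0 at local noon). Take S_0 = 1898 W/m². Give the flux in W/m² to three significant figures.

cos θ_z = sin ϕ sin δ + cos ϕ cos δ cos h = 0.096937 + 0.533579 = 0.630516.
Flux = S_0 · cos θ_z = 1898 × 0.630516 = 1197 W/m².

1.20e+03 W/m²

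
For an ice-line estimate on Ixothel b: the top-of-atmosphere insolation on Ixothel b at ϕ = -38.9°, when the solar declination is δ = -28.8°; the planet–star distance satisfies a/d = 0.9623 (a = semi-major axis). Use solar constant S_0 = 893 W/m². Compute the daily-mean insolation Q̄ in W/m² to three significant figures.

cos h₀ = −tan(-38.9°) tan(-28.800°) = -0.4436, h₀ = 2.0304 rad.
Bracket: h₀ sin ϕ sin δ + cos ϕ cos δ sin h₀ = 2.0304×-0.62796×-0.48175 + 0.77824×0.87631×0.89623 = 0.614236 + 0.611210 = 1.225446.
Inverse-square distance factor (a/d)² = 0.9623² = 0.926021.
Q̄ = (S_0/π) × 0.926021 × [bracket] = (893/π) × 0.926021 × 1.225446 = 322.6 W/m².

Q̄ ≈ 323 W/m²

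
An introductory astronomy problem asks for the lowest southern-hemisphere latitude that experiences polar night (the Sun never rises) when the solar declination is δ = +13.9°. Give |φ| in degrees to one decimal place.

|φ| = 76.1°

Polar night requires cos H₀ = −tan φ tan δ ≥ 1, i.e. tan φ tan δ ≤ −1.
The boundary is |tan φ| · |tan δ| = 1, so |φ| = 90° − |δ| = 90° − 13.9° = 76.1° in the southern hemisphere.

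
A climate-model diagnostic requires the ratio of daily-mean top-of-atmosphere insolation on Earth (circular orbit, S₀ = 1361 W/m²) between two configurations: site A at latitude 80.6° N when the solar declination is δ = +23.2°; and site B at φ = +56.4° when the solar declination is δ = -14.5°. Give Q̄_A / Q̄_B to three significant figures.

Q̄_A / Q̄_B ≈ 4.90

— Configuration A (φ=+80.6°):
cos H₀ = −tan(+80.6°) tan(+23.200°) = -2.5890 ≤ −1 ⇒ polar day, H₀ = π.
Bracket: H₀ sin φ sin δ + cos φ cos δ sin H₀ = 3.1416×0.98657×0.39394 + 0.16333×0.91914×0.00000 = 1.220981 + 0.000000 = 1.220981.
Q̄ = (S₀/π) × [bracket] = (1361/π) × 1.220981 = 528.95 W/m².
— Configuration B (φ=+56.4°):
cos H₀ = −tan(+56.4°) tan(-14.500°) = 0.3893, H₀ = 1.1710 rad.
Bracket: H₀ sin φ sin δ + cos φ cos δ sin H₀ = 1.1710×0.83292×-0.25038 + 0.55339×0.96815×0.92113 = -0.244208 + 0.493509 = 0.249301.
Q̄ = (S₀/π) × [bracket] = (1361/π) × 0.249301 = 108.00 W/m².
Ratio Q̄_A / Q̄_B = 528.95 / 108.00 = 4.898.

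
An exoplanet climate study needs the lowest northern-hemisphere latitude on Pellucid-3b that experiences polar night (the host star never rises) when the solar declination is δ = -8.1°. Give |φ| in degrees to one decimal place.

Polar night requires cos H₀ = −tan φ tan δ ≥ 1, i.e. tan φ tan δ ≤ −1.
The boundary is |tan φ| · |tan δ| = 1, so |φ| = 90° − |δ| = 90° − 8.1° = 81.9° in the northern hemisphere.

|φ| = 81.9°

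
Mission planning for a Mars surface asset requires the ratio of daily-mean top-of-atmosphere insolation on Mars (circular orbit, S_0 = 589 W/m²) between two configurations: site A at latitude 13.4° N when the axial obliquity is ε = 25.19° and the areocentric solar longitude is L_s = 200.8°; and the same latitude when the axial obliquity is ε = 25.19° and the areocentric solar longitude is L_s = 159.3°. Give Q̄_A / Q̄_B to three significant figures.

— Configuration A (ϕ=+13.4°):
sin δ = sin 25.19° × sin 200.8° = -0.15114, so δ = -8.693°.
cos h₀ = −tan(+13.4°) tan(-8.693°) = 0.0364, h₀ = 1.5344 rad.
Bracket: h₀ sin ϕ sin δ + cos ϕ cos δ sin h₀ = 1.5344×0.23175×-0.15114 + 0.97278×0.98851×0.99934 = -0.053745 + 0.960968 = 0.907223.
Q̄ = (S_0/π) × [bracket] = (589/π) × 0.907223 = 170.09 W/m².
— Configuration B (ϕ=+13.4°):
sin δ = sin 25.19° × sin 159.3° = 0.15045, so δ = +8.653°.
cos h₀ = −tan(+13.4°) tan(+8.653°) = -0.0363, h₀ = 1.6071 rad.
Bracket: h₀ sin ϕ sin δ + cos ϕ cos δ sin h₀ = 1.6071×0.23175×0.15045 + 0.97278×0.98862×0.99934 = 0.056034 + 0.961075 = 1.017109.
Q̄ = (S_0/π) × [bracket] = (589/π) × 1.017109 = 190.69 W/m².
Ratio Q̄_A / Q̄_B = 170.09 / 190.69 = 0.8920.

Q̄_A / Q̄_B ≈ 0.892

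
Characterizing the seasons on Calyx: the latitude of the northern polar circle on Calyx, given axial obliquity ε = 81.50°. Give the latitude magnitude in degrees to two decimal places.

The polar circle is the lowest latitude that experiences at least one full rotation of continuous daylight at the northern-summer solstice; it lies at |ϕ| = 90° − ε = 90° − 81.50° = 8.50°.

8.50°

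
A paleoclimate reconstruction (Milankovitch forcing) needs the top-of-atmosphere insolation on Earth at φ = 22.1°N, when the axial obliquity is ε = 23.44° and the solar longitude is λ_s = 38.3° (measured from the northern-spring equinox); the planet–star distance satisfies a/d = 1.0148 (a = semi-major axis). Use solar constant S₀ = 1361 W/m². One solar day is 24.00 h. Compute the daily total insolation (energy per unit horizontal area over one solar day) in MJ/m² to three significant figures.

40.4 MJ/m²

Solar declination: sin δ = sin ε · sin λ_s = sin 23.44° × sin 38.3° = 0.24654, so δ = +14.273°.
cos H₀ = −tan(+22.1°) tan(+14.273°) = -0.1033, H₀ = 1.6743 rad.
Bracket: H₀ sin φ sin δ + cos φ cos δ sin H₀ = 1.6743×0.37622×0.24654 + 0.92653×0.96913×0.99465 = 0.155297 + 0.893124 = 1.048421.
Inverse-square distance factor (a/d)² = 1.0148² = 1.029819.
Q̄ = (S₀/π) × 1.029819 × [bracket] = (1361/π) × 1.029819 × 1.048421 = 467.74 W/m².
Daily total = Q̄ × 24.00 h × 3600 s/h = 467.74 × 24.00 × 3600 / 10⁶ = 40.41 MJ/m².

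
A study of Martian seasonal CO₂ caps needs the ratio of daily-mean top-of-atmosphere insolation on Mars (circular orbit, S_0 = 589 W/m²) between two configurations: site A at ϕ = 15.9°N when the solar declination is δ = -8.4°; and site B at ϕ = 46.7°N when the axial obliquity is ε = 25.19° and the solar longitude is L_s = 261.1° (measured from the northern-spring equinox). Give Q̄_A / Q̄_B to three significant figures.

Q̄_A / Q̄_B ≈ 4.07

— Configuration A (ϕ=+15.9°):
cos h₀ = −tan(+15.9°) tan(-8.400°) = 0.0421, h₀ = 1.5287 rad.
Bracket: h₀ sin ϕ sin δ + cos ϕ cos δ sin h₀ = 1.5287×0.27396×-0.14608 + 0.96174×0.98927×0.99911 = -0.061179 + 0.950574 = 0.889395.
Q̄ = (S_0/π) × [bracket] = (589/π) × 0.889395 = 166.75 W/m².
— Configuration B (ϕ=+46.7°):
Solar declination: sin δ = sin ε · sin L_s = sin 25.19° × sin 261.1° = -0.42050, so δ = -24.866°.
cos h₀ = −tan(+46.7°) tan(-24.866°) = 0.4918, h₀ = 1.0566 rad.
Bracket: h₀ sin ϕ sin δ + cos ϕ cos δ sin h₀ = 1.0566×0.72777×-0.42050 + 0.68582×0.90729×0.87070 = -0.323348 + 0.541782 = 0.218434.
Q̄ = (S_0/π) × [bracket] = (589/π) × 0.218434 = 40.953 W/m².
Ratio Q̄_A / Q̄_B = 166.75 / 40.953 = 4.072.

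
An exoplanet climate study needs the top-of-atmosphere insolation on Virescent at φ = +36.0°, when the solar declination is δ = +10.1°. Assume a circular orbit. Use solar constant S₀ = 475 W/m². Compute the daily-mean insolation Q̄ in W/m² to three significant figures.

Q̄ ≈ 146 W/m²

cos H₀ = −tan(+36.0°) tan(+10.100°) = -0.1294, H₀ = 1.7006 rad.
Bracket: H₀ sin φ sin δ + cos φ cos δ sin H₀ = 1.7006×0.58779×0.17537 + 0.80902×0.98450×0.99159 = 0.175299 + 0.789782 = 0.965081.
Q̄ = (S₀/π) × [bracket] = (475/π) × 0.965081 = 145.9 W/m².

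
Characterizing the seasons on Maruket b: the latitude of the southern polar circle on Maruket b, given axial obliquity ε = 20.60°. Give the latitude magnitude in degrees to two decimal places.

69.40°

The polar circle is the lowest latitude that experiences at least one full rotation of continuous darkness at the northern-summer solstice; it lies at |φ| = 90° − ε = 90° − 20.60° = 69.40°.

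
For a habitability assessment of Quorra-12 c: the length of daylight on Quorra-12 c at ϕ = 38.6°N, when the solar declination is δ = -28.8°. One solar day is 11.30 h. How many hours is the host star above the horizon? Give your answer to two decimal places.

cos h₀ = −tan ϕ · tan δ = −tan(+38.6°) × tan(-28.800°) = 0.4389, so h₀ = 1.1165 rad = 63.97°.
Daylight = 2h₀/(2π) × 11.30 h = (1.1165/π) × 11.30 = 4.02 h.

4.02 h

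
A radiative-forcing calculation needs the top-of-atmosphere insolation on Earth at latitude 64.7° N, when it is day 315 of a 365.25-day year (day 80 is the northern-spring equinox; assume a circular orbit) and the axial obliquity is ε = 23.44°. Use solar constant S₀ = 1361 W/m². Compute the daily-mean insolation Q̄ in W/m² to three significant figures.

Q̄ ≈ 28.5 W/m²

Solar longitude: λ_s = 360° × (315 − 80)/365.25 = 231.622°.
sin δ = sin 23.44° × sin 231.622° = -0.31184, so δ = -18.170°.
cos H₀ = −tan(+64.7°) tan(-18.170°) = 0.6943, H₀ = 0.8033 rad.
Bracket: H₀ sin φ sin δ + cos φ cos δ sin H₀ = 0.8033×0.90408×-0.31184 + 0.42736×0.95013×0.71966 = -0.226473 + 0.292216 = 0.065743.
Q̄ = (S₀/π) × [bracket] = (1361/π) × 0.065743 = 28.48 W/m².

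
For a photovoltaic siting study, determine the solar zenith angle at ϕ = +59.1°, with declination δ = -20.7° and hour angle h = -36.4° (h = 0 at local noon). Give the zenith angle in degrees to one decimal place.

θ_z = 85.2°

cos θ_z = sin ϕ sin δ + cos ϕ cos δ cos h = -0.303304 + 0.386662 = 0.083358.
θ_z = arccos(0.083358) = 85.2°.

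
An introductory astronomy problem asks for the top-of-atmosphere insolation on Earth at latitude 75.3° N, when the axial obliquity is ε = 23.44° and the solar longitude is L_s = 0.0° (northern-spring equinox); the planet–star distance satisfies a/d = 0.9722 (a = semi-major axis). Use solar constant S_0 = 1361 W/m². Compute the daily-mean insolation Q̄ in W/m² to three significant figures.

Solar declination: sin δ = sin ε · sin L_s = sin 23.44° × sin 0.0° = 0.00000, so δ = +0.000°.
cos h₀ = −tan(+75.3°) tan(+0.000°) = -0.0000, h₀ = 1.5708 rad.
Bracket: h₀ sin ϕ sin δ + cos ϕ cos δ sin h₀ = 1.5708×0.96727×0.00000 + 0.25376×1.00000×1.00000 = 0.000000 + 0.253760 = 0.253760.
Inverse-square distance factor (a/d)² = 0.9722² = 0.945173.
Q̄ = (S_0/π) × 0.945173 × [bracket] = (1361/π) × 0.945173 × 0.253760 = 103.9 W/m².

Q̄ ≈ 104 W/m²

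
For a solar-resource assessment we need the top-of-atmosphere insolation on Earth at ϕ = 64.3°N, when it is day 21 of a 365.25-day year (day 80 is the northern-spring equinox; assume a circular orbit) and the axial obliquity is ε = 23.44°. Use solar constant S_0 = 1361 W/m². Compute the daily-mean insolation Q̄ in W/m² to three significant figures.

Solar longitude: L_s = 360° × (21 − 80)/365.25 = -58.152°, i.e. -58.152° + 360° = 301.848°.
sin δ = sin 23.44° × sin 301.848° = -0.33790, so δ = -19.749°.
cos h₀ = −tan(+64.3°) tan(-19.749°) = 0.7460, h₀ = 0.7288 rad.
Bracket: h₀ sin ϕ sin δ + cos ϕ cos δ sin h₀ = 0.7288×0.90108×-0.33790 + 0.43366×0.94118×0.66596 = -0.221901 + 0.271813 = 0.049912.
Q̄ = (S_0/π) × [bracket] = (1361/π) × 0.049912 = 21.62 W/m².

Q̄ ≈ 21.6 W/m²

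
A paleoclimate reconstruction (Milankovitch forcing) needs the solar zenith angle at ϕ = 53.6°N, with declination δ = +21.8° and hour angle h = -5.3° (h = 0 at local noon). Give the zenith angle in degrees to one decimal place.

cos θ_z = sin ϕ sin δ + cos ϕ cos δ cos h = 0.298912 + 0.548625 = 0.847537.
θ_z = arccos(0.847537) = 32.1°.

θ_z = 32.1°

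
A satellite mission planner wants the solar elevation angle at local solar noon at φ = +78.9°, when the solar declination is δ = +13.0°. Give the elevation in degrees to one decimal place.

At local noon the hour angle is zero, so the zenith angle equals |φ − δ| = |+78.9° − (+13.000°)| = 65.900°.
Elevation = 90° − 65.900° = 24.1°.

24.1°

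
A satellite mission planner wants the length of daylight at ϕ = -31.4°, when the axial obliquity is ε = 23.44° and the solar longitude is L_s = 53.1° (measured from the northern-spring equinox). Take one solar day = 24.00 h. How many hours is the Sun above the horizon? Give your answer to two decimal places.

Solar declination: sin δ = sin ε · sin L_s = sin 23.44° × sin 53.1° = 0.31811, so δ = +18.548°.
cos h₀ = −tan ϕ · tan δ = −tan(-31.4°) × tan(+18.548°) = 0.2048, so h₀ = 1.3645 rad = 78.18°.
Daylight = 2h₀/(2π) × 24.00 h = (1.3645/π) × 24.00 = 10.42 h.

10.42 h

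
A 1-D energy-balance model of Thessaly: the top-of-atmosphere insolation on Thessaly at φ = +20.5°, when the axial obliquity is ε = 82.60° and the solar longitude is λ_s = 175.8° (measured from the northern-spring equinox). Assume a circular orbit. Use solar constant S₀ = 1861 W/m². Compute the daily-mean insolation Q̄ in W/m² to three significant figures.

Q̄ ≈ 577 W/m²

Solar declination: sin δ = sin ε · sin λ_s = sin 82.60° × sin 175.8° = 0.07263, so δ = +4.165°.
cos H₀ = −tan(+20.5°) tan(+4.165°) = -0.0272, H₀ = 1.5980 rad.
Bracket: H₀ sin φ sin δ + cos φ cos δ sin H₀ = 1.5980×0.35021×0.07263 + 0.93667×0.99736×0.99963 = 0.040646 + 0.933852 = 0.974498.
Q̄ = (S₀/π) × [bracket] = (1861/π) × 0.974498 = 577.3 W/m².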